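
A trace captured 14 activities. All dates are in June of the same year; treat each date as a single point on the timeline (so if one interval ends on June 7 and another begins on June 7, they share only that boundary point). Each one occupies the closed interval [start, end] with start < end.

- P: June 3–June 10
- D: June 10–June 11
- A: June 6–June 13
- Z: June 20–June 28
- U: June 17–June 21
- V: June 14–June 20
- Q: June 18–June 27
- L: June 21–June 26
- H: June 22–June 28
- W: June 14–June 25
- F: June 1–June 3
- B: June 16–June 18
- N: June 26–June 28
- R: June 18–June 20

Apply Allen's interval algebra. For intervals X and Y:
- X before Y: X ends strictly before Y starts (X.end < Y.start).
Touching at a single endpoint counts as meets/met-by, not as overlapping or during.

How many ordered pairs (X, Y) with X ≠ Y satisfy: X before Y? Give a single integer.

55

Checking all 182 ordered pairs for relation 'before'; matching pairs in alphabetical order:
(A, B): A before B ✓
(A, H): A before H ✓
(A, L): A before L ✓
(A, N): A before N ✓
(A, Q): A before Q ✓
(A, R): A before R ✓
(A, U): A before U ✓
(A, V): A before V ✓
(A, W): A before W ✓
(A, Z): A before Z ✓
(B, H): B before H ✓
(B, L): B before L ✓
(B, N): B before N ✓
(B, Z): B before Z ✓
(D, B): D before B ✓
(D, H): D before H ✓
(D, L): D before L ✓
(D, N): D before N ✓
(D, Q): D before Q ✓
(D, R): D before R ✓
(D, U): D before U ✓
(D, V): D before V ✓
(D, W): D before W ✓
(D, Z): D before Z ✓
... plus 31 further pairs not listed.
Count: 55.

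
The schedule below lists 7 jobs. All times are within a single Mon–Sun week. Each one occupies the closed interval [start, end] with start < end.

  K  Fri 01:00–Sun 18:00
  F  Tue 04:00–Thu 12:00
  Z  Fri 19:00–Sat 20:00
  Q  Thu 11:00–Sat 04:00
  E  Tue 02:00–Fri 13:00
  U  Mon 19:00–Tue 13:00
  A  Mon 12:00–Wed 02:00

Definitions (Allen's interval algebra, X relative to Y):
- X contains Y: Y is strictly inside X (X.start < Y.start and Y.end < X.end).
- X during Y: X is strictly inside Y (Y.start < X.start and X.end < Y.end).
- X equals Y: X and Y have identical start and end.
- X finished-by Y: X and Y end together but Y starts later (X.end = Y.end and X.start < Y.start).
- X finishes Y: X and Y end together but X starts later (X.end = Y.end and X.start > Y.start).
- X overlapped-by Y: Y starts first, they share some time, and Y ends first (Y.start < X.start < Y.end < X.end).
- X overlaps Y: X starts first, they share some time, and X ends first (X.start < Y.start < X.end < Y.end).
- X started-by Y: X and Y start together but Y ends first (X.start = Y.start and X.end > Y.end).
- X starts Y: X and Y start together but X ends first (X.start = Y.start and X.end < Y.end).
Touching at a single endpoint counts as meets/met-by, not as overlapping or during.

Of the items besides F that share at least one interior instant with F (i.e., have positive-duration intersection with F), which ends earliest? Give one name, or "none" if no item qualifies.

Target F = [Tue 04:00, Thu 12:00].
A [Mon 12:00, Wed 02:00] → overlaps → candidate.
E [Tue 02:00, Fri 13:00] → contains → candidate.
K [Fri 01:00, Sun 18:00] → after → excluded.
Q [Thu 11:00, Sat 04:00] → overlapped-by → candidate.
U [Mon 19:00, Tue 13:00] → overlaps → candidate.
Z [Fri 19:00, Sat 20:00] → after → excluded.
Among candidates, earliest end is Tue 13:00 → U.

U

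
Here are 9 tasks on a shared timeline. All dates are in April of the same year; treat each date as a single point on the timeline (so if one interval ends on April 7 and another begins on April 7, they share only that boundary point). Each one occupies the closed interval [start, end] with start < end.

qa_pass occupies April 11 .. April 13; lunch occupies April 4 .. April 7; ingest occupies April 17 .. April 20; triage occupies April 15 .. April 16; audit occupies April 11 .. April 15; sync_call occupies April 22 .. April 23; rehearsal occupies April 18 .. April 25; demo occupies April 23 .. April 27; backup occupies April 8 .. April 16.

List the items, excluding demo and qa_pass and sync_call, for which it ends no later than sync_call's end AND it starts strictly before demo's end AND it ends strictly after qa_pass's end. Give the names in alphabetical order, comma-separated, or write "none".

Conditions: its end is no later than sync_call's end (X.end <= April 23) AND its start is strictly before demo's end (X.start < April 27) AND its end is strictly after qa_pass's end (X.end > April 13).
audit: end April 15 <= April 23? ✓; start April 11 < April 27? ✓; end April 15 > April 13? ✓ → yes.
backup: end April 16 <= April 23? ✓; start April 8 < April 27? ✓; end April 16 > April 13? ✓ → yes.
ingest: end April 20 <= April 23? ✓; start April 17 < April 27? ✓; end April 20 > April 13? ✓ → yes.
lunch: end April 7 <= April 23? ✓; start April 4 < April 27? ✓; end April 7 > April 13? ✗ → no.
rehearsal: end April 25 <= April 23? ✗; start April 18 < April 27? ✓; end April 25 > April 13? ✓ → no.
triage: end April 16 <= April 23? ✓; start April 15 < April 27? ✓; end April 16 > April 13? ✓ → yes.
Result: audit, backup, ingest, triage.

audit, backup, ingest, triage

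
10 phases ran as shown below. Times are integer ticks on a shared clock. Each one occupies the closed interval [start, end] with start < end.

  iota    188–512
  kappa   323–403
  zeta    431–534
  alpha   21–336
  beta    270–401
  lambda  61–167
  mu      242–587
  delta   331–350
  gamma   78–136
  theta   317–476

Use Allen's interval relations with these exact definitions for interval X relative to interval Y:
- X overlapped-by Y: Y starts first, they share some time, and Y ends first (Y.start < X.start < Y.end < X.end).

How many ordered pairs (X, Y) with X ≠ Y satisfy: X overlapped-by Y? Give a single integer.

Checking all 90 ordered pairs for relation 'overlapped-by'; matching pairs in alphabetical order:
(beta, alpha): beta overlapped-by alpha ✓
(delta, alpha): delta overlapped-by alpha ✓
(iota, alpha): iota overlapped-by alpha ✓
(kappa, alpha): kappa overlapped-by alpha ✓
(kappa, beta): kappa overlapped-by beta ✓
(mu, alpha): mu overlapped-by alpha ✓
(mu, iota): mu overlapped-by iota ✓
(theta, alpha): theta overlapped-by alpha ✓
(theta, beta): theta overlapped-by beta ✓
(zeta, iota): zeta overlapped-by iota ✓
(zeta, theta): zeta overlapped-by theta ✓
Count: 11.

11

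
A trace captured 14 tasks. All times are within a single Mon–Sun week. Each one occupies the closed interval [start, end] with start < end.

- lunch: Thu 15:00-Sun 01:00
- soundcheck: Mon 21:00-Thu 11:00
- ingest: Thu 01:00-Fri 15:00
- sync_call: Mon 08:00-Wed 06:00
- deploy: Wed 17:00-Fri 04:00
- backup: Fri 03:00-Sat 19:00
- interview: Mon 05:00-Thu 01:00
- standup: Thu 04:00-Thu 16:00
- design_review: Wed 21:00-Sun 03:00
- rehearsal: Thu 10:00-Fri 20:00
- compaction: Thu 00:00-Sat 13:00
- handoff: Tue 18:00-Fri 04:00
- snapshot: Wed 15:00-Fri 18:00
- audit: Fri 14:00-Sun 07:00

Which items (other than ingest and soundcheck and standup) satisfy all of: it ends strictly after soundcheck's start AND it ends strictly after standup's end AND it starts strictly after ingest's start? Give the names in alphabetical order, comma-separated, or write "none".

audit, backup, lunch, rehearsal

Conditions: its end is strictly after soundcheck's start (X.end > Mon 21:00) AND its end is strictly after standup's end (X.end > Thu 16:00) AND its start is strictly after ingest's start (X.start > Thu 01:00).
audit: end Sun 07:00 > Mon 21:00? ✓; end Sun 07:00 > Thu 16:00? ✓; start Fri 14:00 > Thu 01:00? ✓ → yes.
backup: end Sat 19:00 > Mon 21:00? ✓; end Sat 19:00 > Thu 16:00? ✓; start Fri 03:00 > Thu 01:00? ✓ → yes.
compaction: end Sat 13:00 > Mon 21:00? ✓; end Sat 13:00 > Thu 16:00? ✓; start Thu 00:00 > Thu 01:00? ✗ → no.
deploy: end Fri 04:00 > Mon 21:00? ✓; end Fri 04:00 > Thu 16:00? ✓; start Wed 17:00 > Thu 01:00? ✗ → no.
design_review: end Sun 03:00 > Mon 21:00? ✓; end Sun 03:00 > Thu 16:00? ✓; start Wed 21:00 > Thu 01:00? ✗ → no.
handoff: end Fri 04:00 > Mon 21:00? ✓; end Fri 04:00 > Thu 16:00? ✓; start Tue 18:00 > Thu 01:00? ✗ → no.
interview: end Thu 01:00 > Mon 21:00? ✓; end Thu 01:00 > Thu 16:00? ✗; start Mon 05:00 > Thu 01:00? ✗ → no.
lunch: end Sun 01:00 > Mon 21:00? ✓; end Sun 01:00 > Thu 16:00? ✓; start Thu 15:00 > Thu 01:00? ✓ → yes.
rehearsal: end Fri 20:00 > Mon 21:00? ✓; end Fri 20:00 > Thu 16:00? ✓; start Thu 10:00 > Thu 01:00? ✓ → yes.
snapshot: end Fri 18:00 > Mon 21:00? ✓; end Fri 18:00 > Thu 16:00? ✓; start Wed 15:00 > Thu 01:00? ✗ → no.
sync_call: end Wed 06:00 > Mon 21:00? ✓; end Wed 06:00 > Thu 16:00? ✗; start Mon 08:00 > Thu 01:00? ✗ → no.
Result: audit, backup, lunch, rehearsal.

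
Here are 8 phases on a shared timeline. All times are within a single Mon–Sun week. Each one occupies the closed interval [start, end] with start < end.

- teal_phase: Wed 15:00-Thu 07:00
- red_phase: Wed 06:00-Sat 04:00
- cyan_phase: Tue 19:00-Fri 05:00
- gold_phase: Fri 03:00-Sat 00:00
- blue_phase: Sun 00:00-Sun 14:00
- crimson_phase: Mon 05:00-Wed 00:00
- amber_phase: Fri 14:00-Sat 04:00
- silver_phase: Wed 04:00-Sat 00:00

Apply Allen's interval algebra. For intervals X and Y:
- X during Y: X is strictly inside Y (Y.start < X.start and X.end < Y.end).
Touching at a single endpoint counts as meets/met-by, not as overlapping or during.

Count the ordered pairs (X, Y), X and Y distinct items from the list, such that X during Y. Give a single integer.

4

Checking all 56 ordered pairs for relation 'during'; matching pairs in alphabetical order:
(gold_phase, red_phase): gold_phase during red_phase ✓
(teal_phase, cyan_phase): teal_phase during cyan_phase ✓
(teal_phase, red_phase): teal_phase during red_phase ✓
(teal_phase, silver_phase): teal_phase during silver_phase ✓
Count: 4.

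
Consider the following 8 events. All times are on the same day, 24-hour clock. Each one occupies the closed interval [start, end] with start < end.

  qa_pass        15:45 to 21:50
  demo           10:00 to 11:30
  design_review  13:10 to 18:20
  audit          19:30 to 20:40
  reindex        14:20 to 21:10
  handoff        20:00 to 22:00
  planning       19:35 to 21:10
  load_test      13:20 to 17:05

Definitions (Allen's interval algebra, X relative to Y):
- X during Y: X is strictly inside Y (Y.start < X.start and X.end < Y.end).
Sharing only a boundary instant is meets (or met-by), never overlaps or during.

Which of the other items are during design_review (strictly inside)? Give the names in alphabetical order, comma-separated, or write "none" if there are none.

Target design_review = [13:10, 18:20].
audit [19:30, 20:40] → after → no.
demo [10:00, 11:30] → before → no.
handoff [20:00, 22:00] → after → no.
load_test [13:20, 17:05] → during → yes.
planning [19:35, 21:10] → after → no.
qa_pass [15:45, 21:50] → overlapped-by → no.
reindex [14:20, 21:10] → overlapped-by → no.
Result: load_test.

load_test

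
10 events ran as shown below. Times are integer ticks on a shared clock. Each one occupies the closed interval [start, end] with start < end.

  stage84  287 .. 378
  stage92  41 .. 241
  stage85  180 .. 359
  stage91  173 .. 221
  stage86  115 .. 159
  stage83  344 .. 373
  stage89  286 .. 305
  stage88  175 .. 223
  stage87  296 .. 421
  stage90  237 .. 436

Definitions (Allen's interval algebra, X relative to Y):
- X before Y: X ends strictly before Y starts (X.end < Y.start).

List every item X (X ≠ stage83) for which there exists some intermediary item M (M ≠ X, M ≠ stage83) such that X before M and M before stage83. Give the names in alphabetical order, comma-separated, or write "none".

stage86, stage88, stage91, stage92

Target stage83 = [344, 373].
Intermediaries M with M before stage83: stage86, stage88, stage89, stage91, stage92.
Via stage86 — items with X before stage86: none.
Via stage88 — items with X before stage88: stage86.
Via stage89 — items with X before stage89: stage86, stage88, stage91, stage92.
Via stage91 — items with X before stage91: stage86.
Via stage92 — items with X before stage92: none.
Union: stage86, stage88, stage91, stage92.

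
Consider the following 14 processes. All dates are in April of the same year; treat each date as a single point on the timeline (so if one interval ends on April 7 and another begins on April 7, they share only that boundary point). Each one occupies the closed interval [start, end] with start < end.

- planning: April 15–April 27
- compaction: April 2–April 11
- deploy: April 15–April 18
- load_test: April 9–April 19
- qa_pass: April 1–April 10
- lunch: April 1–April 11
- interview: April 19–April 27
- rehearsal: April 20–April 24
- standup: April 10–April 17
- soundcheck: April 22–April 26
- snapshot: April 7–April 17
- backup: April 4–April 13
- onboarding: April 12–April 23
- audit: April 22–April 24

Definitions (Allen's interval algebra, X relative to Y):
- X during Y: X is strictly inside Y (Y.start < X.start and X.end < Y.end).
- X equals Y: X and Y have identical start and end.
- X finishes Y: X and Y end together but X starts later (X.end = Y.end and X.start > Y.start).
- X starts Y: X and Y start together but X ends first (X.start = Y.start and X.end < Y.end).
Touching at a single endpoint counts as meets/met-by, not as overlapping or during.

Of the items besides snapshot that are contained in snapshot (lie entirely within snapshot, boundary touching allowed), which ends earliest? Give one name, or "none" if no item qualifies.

Target snapshot = [April 7, April 17].
audit [April 22, April 24] → after → excluded.
backup [April 4, April 13] → overlaps → excluded.
compaction [April 2, April 11] → overlaps → excluded.
deploy [April 15, April 18] → overlapped-by → excluded.
interview [April 19, April 27] → after → excluded.
load_test [April 9, April 19] → overlapped-by → excluded.
lunch [April 1, April 11] → overlaps → excluded.
onboarding [April 12, April 23] → overlapped-by → excluded.
planning [April 15, April 27] → overlapped-by → excluded.
qa_pass [April 1, April 10] → overlaps → excluded.
rehearsal [April 20, April 24] → after → excluded.
soundcheck [April 22, April 26] → after → excluded.
standup [April 10, April 17] → finishes → candidate.
Among candidates, earliest end is April 17 → standup.

standup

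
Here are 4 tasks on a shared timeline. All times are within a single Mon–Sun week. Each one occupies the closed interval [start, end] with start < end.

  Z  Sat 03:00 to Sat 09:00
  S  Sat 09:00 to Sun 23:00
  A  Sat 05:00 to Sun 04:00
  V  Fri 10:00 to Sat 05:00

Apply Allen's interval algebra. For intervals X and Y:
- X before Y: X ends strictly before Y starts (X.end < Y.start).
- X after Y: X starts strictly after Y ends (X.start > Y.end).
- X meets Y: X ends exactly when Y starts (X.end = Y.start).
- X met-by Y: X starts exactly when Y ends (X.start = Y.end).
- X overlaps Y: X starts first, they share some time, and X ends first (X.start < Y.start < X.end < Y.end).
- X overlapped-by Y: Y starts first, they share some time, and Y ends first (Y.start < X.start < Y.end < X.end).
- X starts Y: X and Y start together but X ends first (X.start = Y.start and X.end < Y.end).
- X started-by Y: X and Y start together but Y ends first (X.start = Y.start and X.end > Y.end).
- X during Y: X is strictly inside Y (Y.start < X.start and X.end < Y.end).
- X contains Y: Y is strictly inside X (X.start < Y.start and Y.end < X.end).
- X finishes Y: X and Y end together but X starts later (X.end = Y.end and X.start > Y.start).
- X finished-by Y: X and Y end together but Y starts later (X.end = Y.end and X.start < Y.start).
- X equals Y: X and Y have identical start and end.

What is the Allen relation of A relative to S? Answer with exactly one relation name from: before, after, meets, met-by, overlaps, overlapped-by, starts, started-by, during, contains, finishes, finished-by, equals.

A = [Sat 05:00, Sun 04:00]; S = [Sat 09:00, Sun 23:00].
Compare endpoints: A.start < S.start, A.start < S.end, A.end > S.start, A.end < S.end.
That pattern is 'overlaps'.

overlaps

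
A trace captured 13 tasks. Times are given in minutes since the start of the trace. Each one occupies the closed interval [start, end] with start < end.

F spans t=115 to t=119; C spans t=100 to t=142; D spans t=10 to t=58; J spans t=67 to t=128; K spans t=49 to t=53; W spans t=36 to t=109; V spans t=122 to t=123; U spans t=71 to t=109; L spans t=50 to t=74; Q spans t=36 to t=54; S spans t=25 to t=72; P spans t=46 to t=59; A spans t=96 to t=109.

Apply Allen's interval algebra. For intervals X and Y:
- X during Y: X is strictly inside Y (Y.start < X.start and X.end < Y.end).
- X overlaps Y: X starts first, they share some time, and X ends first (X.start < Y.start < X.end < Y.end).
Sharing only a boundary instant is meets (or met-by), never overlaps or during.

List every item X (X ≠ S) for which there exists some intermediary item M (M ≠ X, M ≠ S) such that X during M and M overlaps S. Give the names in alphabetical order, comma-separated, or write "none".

Target S = [t=25, t=72].
Intermediaries M with M overlaps S: D.
Via D — items with X during D: K, Q.
Union: K, Q.

K, Q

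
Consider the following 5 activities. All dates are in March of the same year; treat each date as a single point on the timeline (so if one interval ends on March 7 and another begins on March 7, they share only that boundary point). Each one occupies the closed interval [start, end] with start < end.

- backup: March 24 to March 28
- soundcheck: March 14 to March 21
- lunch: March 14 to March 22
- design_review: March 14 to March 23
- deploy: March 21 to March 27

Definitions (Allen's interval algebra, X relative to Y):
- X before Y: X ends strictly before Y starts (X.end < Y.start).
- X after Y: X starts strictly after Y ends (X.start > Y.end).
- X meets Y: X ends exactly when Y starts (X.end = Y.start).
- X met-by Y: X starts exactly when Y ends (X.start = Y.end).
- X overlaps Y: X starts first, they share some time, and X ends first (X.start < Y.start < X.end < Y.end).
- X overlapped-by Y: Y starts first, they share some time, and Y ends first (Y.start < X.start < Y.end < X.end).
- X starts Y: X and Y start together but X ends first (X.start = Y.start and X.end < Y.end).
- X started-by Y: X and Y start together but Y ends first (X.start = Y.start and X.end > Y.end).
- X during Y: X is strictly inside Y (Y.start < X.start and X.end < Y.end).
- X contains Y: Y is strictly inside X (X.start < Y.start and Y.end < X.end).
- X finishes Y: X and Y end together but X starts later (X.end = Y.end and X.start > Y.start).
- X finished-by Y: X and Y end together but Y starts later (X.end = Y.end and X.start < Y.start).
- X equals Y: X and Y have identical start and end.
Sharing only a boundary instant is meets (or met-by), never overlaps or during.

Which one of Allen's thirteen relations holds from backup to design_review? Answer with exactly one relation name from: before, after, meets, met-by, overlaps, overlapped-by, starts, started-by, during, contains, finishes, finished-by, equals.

after

backup = [March 24, March 28]; design_review = [March 14, March 23].
Compare endpoints: backup.start > design_review.start, backup.start > design_review.end, backup.end > design_review.start, backup.end > design_review.end.
That pattern is 'after'.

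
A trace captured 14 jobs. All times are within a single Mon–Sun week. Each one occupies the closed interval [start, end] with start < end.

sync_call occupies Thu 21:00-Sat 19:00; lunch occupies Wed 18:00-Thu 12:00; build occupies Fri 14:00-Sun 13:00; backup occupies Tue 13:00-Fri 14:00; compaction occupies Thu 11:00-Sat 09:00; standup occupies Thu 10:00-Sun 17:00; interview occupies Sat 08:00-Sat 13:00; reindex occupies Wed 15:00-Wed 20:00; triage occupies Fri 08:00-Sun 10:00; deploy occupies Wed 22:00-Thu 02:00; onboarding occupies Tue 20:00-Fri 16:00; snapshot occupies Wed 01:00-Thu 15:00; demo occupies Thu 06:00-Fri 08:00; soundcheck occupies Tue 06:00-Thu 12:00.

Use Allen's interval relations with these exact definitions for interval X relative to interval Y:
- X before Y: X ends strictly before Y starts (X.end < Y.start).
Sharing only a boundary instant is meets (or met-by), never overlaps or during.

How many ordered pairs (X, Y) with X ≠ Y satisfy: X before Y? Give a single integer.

Checking all 182 ordered pairs for relation 'before'; matching pairs in alphabetical order:
(backup, interview): backup before interview ✓
(demo, build): demo before build ✓
(demo, interview): demo before interview ✓
(deploy, build): deploy before build ✓
(deploy, compaction): deploy before compaction ✓
(deploy, demo): deploy before demo ✓
(deploy, interview): deploy before interview ✓
(deploy, standup): deploy before standup ✓
(deploy, sync_call): deploy before sync_call ✓
(deploy, triage): deploy before triage ✓
(lunch, build): lunch before build ✓
(lunch, interview): lunch before interview ✓
(lunch, sync_call): lunch before sync_call ✓
(lunch, triage): lunch before triage ✓
(onboarding, interview): onboarding before interview ✓
(reindex, build): reindex before build ✓
(reindex, compaction): reindex before compaction ✓
(reindex, demo): reindex before demo ✓
(reindex, deploy): reindex before deploy ✓
(reindex, interview): reindex before interview ✓
(reindex, standup): reindex before standup ✓
(reindex, sync_call): reindex before sync_call ✓
(reindex, triage): reindex before triage ✓
(snapshot, build): snapshot before build ✓
... plus 7 further pairs not listed.
Count: 31.

31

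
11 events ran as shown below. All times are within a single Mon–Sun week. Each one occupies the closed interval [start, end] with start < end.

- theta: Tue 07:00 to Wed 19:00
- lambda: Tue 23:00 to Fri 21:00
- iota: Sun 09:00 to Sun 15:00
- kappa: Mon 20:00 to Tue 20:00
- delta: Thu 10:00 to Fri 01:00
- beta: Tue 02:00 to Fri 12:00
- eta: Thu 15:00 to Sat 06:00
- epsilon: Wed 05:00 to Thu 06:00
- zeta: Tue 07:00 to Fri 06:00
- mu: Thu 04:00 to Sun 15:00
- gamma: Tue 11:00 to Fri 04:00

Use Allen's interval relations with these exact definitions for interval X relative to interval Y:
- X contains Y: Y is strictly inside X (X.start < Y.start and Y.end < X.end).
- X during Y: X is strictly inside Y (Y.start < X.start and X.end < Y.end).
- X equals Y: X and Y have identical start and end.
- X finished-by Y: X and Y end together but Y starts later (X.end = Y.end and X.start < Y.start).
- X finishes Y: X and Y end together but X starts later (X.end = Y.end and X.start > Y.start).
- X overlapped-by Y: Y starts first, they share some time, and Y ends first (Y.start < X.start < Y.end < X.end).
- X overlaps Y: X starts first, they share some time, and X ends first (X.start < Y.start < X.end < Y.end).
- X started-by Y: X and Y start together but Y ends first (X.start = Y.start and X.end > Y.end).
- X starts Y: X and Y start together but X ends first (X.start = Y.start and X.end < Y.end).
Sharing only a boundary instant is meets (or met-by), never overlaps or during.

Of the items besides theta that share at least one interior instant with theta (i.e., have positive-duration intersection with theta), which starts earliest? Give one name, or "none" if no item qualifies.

Target theta = [Tue 07:00, Wed 19:00].
beta [Tue 02:00, Fri 12:00] → contains → candidate.
delta [Thu 10:00, Fri 01:00] → after → excluded.
epsilon [Wed 05:00, Thu 06:00] → overlapped-by → candidate.
eta [Thu 15:00, Sat 06:00] → after → excluded.
gamma [Tue 11:00, Fri 04:00] → overlapped-by → candidate.
iota [Sun 09:00, Sun 15:00] → after → excluded.
kappa [Mon 20:00, Tue 20:00] → overlaps → candidate.
lambda [Tue 23:00, Fri 21:00] → overlapped-by → candidate.
mu [Thu 04:00, Sun 15:00] → after → excluded.
zeta [Tue 07:00, Fri 06:00] → started-by → candidate.
Among candidates, earliest start is Mon 20:00 → kappa.

kappa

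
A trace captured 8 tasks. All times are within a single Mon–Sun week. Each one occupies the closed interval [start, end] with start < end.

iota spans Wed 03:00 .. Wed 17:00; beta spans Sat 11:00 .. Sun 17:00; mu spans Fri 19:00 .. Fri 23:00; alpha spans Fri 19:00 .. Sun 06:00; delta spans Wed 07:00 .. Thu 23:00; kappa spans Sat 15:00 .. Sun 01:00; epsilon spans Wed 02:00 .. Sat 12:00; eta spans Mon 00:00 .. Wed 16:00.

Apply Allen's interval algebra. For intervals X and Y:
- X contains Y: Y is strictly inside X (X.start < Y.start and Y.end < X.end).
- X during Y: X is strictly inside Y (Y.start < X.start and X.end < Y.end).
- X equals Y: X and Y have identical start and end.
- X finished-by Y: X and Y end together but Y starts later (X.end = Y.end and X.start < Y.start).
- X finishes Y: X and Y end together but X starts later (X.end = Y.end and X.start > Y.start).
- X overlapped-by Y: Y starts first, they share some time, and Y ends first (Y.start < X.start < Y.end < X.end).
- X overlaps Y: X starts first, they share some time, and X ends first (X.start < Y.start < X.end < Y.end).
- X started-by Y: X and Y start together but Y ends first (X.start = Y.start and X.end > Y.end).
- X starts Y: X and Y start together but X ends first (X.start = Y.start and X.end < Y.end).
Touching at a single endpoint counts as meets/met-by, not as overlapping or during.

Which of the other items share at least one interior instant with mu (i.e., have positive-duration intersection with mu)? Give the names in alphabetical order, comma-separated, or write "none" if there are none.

alpha, epsilon

Target mu = [Fri 19:00, Fri 23:00].
alpha [Fri 19:00, Sun 06:00] → started-by → yes.
beta [Sat 11:00, Sun 17:00] → after → no.
delta [Wed 07:00, Thu 23:00] → before → no.
epsilon [Wed 02:00, Sat 12:00] → contains → yes.
eta [Mon 00:00, Wed 16:00] → before → no.
iota [Wed 03:00, Wed 17:00] → before → no.
kappa [Sat 15:00, Sun 01:00] → after → no.
Result: alpha, epsilon.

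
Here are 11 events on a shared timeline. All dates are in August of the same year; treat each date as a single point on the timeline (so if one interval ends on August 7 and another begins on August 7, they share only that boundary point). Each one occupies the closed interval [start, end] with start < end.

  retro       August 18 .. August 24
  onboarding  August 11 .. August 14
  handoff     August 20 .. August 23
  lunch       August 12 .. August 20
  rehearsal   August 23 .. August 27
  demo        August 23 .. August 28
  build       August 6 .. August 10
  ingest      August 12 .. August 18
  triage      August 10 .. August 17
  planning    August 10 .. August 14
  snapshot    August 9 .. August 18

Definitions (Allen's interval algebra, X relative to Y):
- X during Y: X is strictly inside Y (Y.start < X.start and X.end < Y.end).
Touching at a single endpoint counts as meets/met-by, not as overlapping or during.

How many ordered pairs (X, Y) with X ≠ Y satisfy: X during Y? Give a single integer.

Checking all 110 ordered pairs for relation 'during'; matching pairs in alphabetical order:
(handoff, retro): handoff during retro ✓
(onboarding, snapshot): onboarding during snapshot ✓
(onboarding, triage): onboarding during triage ✓
(planning, snapshot): planning during snapshot ✓
(triage, snapshot): triage during snapshot ✓
Count: 5.

5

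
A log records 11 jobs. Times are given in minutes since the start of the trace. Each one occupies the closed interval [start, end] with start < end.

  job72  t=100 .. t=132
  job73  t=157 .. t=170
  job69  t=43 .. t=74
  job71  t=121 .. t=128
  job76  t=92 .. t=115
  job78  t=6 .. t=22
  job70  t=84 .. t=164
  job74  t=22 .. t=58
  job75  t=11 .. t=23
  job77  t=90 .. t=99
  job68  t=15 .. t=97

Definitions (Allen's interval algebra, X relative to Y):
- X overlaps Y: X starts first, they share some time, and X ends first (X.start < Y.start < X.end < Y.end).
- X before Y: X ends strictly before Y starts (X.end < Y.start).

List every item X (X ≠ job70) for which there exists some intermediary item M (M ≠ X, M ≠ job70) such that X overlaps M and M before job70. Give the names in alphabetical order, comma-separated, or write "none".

job74, job75, job78

Target job70 = [t=84, t=164].
Intermediaries M with M before job70: job69, job74, job75, job78.
Via job69 — items with X overlaps job69: job74.
Via job74 — items with X overlaps job74: job75.
Via job75 — items with X overlaps job75: job78.
Via job78 — items with X overlaps job78: none.
Union: job74, job75, job78.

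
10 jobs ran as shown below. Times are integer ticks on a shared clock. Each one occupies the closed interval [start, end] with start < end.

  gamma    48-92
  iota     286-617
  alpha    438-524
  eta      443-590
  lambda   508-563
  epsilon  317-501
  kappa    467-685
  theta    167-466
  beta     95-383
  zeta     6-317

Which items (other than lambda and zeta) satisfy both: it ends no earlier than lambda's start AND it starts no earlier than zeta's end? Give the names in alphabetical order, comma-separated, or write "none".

Conditions: its end is no earlier than lambda's start (X.end >= 508) AND its start is no earlier than zeta's end (X.start >= 317).
alpha: end 524 >= 508? ✓; start 438 >= 317? ✓ → yes.
beta: end 383 >= 508? ✗; start 95 >= 317? ✗ → no.
epsilon: end 501 >= 508? ✗; start 317 >= 317? ✓ → no.
eta: end 590 >= 508? ✓; start 443 >= 317? ✓ → yes.
gamma: end 92 >= 508? ✗; start 48 >= 317? ✗ → no.
iota: end 617 >= 508? ✓; start 286 >= 317? ✗ → no.
kappa: end 685 >= 508? ✓; start 467 >= 317? ✓ → yes.
theta: end 466 >= 508? ✗; start 167 >= 317? ✗ → no.
Result: alpha, eta, kappa.

alpha, eta, kappa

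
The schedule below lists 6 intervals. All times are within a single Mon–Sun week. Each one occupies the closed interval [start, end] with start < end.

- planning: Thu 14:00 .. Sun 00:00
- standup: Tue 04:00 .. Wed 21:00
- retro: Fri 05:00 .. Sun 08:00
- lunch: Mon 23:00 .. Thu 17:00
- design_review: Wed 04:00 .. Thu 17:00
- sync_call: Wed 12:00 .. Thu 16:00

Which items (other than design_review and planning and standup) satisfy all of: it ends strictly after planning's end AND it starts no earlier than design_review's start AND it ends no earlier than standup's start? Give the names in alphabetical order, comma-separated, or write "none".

retro

Conditions: its end is strictly after planning's end (X.end > Sun 00:00) AND its start is no earlier than design_review's start (X.start >= Wed 04:00) AND its end is no earlier than standup's start (X.end >= Tue 04:00).
lunch: end Thu 17:00 > Sun 00:00? ✗; start Mon 23:00 >= Wed 04:00? ✗; end Thu 17:00 >= Tue 04:00? ✓ → no.
retro: end Sun 08:00 > Sun 00:00? ✓; start Fri 05:00 >= Wed 04:00? ✓; end Sun 08:00 >= Tue 04:00? ✓ → yes.
sync_call: end Thu 16:00 > Sun 00:00? ✗; start Wed 12:00 >= Wed 04:00? ✓; end Thu 16:00 >= Tue 04:00? ✓ → no.
Result: retro.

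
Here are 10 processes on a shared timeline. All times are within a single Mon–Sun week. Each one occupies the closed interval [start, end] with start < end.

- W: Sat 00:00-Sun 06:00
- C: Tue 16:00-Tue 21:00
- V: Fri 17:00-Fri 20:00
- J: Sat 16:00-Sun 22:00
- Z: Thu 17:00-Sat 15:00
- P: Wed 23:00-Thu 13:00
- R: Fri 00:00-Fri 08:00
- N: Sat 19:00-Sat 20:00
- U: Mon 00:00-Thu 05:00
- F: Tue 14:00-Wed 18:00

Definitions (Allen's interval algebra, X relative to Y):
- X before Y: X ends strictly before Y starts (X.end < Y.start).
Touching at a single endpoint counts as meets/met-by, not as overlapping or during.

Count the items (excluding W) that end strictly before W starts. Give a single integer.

Target W = [Sat 00:00, Sun 06:00].
C [Tue 16:00, Tue 21:00] → before → counts.
F [Tue 14:00, Wed 18:00] → before → counts.
J [Sat 16:00, Sun 22:00] → overlapped-by → no.
N [Sat 19:00, Sat 20:00] → during → no.
P [Wed 23:00, Thu 13:00] → before → counts.
R [Fri 00:00, Fri 08:00] → before → counts.
U [Mon 00:00, Thu 05:00] → before → counts.
V [Fri 17:00, Fri 20:00] → before → counts.
Z [Thu 17:00, Sat 15:00] → overlaps → no.
Total: 6.

6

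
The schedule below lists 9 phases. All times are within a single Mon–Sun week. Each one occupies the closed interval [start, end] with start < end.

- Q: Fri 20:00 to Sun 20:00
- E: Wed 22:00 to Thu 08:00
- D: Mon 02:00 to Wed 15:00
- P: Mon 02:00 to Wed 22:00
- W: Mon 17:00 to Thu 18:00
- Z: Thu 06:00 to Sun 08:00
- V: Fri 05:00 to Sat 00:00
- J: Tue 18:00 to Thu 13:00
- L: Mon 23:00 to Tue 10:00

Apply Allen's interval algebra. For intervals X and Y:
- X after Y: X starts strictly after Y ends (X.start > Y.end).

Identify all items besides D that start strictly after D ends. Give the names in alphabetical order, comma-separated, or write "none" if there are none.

E, Q, V, Z

Target D = [Mon 02:00, Wed 15:00].
E [Wed 22:00, Thu 08:00] → after → yes.
J [Tue 18:00, Thu 13:00] → overlapped-by → no.
L [Mon 23:00, Tue 10:00] → during → no.
P [Mon 02:00, Wed 22:00] → started-by → no.
Q [Fri 20:00, Sun 20:00] → after → yes.
V [Fri 05:00, Sat 00:00] → after → yes.
W [Mon 17:00, Thu 18:00] → overlapped-by → no.
Z [Thu 06:00, Sun 08:00] → after → yes.
Result: E, Q, V, Z.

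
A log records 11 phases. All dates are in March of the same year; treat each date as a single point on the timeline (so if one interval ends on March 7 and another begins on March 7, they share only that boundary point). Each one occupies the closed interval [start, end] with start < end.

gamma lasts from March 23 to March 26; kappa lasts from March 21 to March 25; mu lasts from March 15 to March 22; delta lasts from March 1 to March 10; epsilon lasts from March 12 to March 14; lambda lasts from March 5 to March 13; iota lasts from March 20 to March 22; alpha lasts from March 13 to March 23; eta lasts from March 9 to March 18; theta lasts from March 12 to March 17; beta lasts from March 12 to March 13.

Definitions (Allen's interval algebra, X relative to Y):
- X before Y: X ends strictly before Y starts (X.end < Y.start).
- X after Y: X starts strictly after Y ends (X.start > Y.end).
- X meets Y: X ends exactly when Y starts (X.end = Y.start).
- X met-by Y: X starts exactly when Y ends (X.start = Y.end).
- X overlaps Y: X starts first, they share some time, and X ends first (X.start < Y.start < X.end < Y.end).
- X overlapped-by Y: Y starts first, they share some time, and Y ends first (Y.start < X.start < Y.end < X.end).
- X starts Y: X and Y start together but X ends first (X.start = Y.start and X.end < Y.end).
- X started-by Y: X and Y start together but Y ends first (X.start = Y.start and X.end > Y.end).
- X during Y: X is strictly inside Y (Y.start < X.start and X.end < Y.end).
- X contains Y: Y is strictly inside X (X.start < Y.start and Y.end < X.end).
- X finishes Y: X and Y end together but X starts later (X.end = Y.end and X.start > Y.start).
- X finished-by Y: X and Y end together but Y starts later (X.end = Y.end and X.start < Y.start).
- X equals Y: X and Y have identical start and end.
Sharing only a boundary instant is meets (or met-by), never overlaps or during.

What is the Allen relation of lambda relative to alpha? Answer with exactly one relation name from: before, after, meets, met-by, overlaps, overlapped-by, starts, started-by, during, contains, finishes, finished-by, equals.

lambda = [March 5, March 13]; alpha = [March 13, March 23].
Compare endpoints: lambda.start < alpha.start, lambda.start < alpha.end, lambda.end = alpha.start, lambda.end < alpha.end.
That pattern is 'meets'.

meets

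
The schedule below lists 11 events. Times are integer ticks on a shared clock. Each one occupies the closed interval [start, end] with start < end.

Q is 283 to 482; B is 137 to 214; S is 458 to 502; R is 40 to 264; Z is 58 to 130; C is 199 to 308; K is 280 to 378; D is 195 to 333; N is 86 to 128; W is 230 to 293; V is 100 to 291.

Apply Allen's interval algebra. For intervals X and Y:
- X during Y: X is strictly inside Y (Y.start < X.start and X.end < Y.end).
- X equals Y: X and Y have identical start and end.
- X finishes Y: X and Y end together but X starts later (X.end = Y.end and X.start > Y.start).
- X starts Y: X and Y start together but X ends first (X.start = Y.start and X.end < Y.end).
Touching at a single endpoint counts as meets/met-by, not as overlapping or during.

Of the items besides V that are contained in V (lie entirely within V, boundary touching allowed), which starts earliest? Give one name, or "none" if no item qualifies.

B

Target V = [100, 291].
B [137, 214] → during → candidate.
C [199, 308] → overlapped-by → excluded.
D [195, 333] → overlapped-by → excluded.
K [280, 378] → overlapped-by → excluded.
N [86, 128] → overlaps → excluded.
Q [283, 482] → overlapped-by → excluded.
R [40, 264] → overlaps → excluded.
S [458, 502] → after → excluded.
W [230, 293] → overlapped-by → excluded.
Z [58, 130] → overlaps → excluded.
Among candidates, earliest start is 137 → B.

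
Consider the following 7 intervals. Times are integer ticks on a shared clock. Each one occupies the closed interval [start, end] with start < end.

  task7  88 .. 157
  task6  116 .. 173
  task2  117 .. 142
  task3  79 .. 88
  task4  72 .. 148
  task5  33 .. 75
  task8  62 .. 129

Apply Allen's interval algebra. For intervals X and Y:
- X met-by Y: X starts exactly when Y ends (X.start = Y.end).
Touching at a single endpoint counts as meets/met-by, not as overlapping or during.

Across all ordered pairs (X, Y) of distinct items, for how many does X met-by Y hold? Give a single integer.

Checking all 42 ordered pairs for relation 'met-by'; matching pairs in alphabetical order:
(task7, task3): task7 met-by task3 ✓
Count: 1.

1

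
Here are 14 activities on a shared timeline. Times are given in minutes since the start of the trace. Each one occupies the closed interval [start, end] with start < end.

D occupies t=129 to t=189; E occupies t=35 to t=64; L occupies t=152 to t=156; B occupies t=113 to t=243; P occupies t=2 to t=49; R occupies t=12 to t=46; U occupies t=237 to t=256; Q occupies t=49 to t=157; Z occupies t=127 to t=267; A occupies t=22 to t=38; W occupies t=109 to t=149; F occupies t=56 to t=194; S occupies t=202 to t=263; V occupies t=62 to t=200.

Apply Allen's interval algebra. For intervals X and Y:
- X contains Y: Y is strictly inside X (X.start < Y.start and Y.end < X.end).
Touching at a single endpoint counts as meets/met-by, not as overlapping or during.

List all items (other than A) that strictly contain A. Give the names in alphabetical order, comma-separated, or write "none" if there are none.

P, R

Target A = [t=22, t=38].
B [t=113, t=243] → after → no.
D [t=129, t=189] → after → no.
E [t=35, t=64] → overlapped-by → no.
F [t=56, t=194] → after → no.
L [t=152, t=156] → after → no.
P [t=2, t=49] → contains → yes.
Q [t=49, t=157] → after → no.
R [t=12, t=46] → contains → yes.
S [t=202, t=263] → after → no.
U [t=237, t=256] → after → no.
V [t=62, t=200] → after → no.
W [t=109, t=149] → after → no.
Z [t=127, t=267] → after → no.
Result: P, R.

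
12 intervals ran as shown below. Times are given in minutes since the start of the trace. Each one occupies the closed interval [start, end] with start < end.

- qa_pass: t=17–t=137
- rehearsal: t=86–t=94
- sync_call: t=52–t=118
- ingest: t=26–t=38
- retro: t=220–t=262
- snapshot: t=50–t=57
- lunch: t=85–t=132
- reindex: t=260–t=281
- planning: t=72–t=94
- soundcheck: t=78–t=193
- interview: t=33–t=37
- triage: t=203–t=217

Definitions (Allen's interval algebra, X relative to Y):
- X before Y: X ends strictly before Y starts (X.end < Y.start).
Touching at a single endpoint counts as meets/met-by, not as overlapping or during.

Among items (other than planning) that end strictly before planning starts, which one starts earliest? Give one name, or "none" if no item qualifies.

Target planning = [t=72, t=94].
ingest [t=26, t=38] → before → candidate.
interview [t=33, t=37] → before → candidate.
lunch [t=85, t=132] → overlapped-by → excluded.
qa_pass [t=17, t=137] → contains → excluded.
rehearsal [t=86, t=94] → finishes → excluded.
reindex [t=260, t=281] → after → excluded.
retro [t=220, t=262] → after → excluded.
snapshot [t=50, t=57] → before → candidate.
soundcheck [t=78, t=193] → overlapped-by → excluded.
sync_call [t=52, t=118] → contains → excluded.
triage [t=203, t=217] → after → excluded.
Among candidates, earliest start is t=26 → ingest.

ingest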